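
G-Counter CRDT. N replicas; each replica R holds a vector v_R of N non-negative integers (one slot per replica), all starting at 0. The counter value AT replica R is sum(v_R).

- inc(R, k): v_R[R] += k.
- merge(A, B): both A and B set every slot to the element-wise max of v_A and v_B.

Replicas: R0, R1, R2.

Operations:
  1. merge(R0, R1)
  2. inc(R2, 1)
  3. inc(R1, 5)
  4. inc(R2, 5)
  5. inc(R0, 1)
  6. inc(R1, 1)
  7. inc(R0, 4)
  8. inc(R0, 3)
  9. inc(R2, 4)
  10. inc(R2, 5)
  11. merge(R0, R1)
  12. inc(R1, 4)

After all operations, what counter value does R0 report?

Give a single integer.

Answer: 14

Derivation:
Op 1: merge R0<->R1 -> R0=(0,0,0) R1=(0,0,0)
Op 2: inc R2 by 1 -> R2=(0,0,1) value=1
Op 3: inc R1 by 5 -> R1=(0,5,0) value=5
Op 4: inc R2 by 5 -> R2=(0,0,6) value=6
Op 5: inc R0 by 1 -> R0=(1,0,0) value=1
Op 6: inc R1 by 1 -> R1=(0,6,0) value=6
Op 7: inc R0 by 4 -> R0=(5,0,0) value=5
Op 8: inc R0 by 3 -> R0=(8,0,0) value=8
Op 9: inc R2 by 4 -> R2=(0,0,10) value=10
Op 10: inc R2 by 5 -> R2=(0,0,15) value=15
Op 11: merge R0<->R1 -> R0=(8,6,0) R1=(8,6,0)
Op 12: inc R1 by 4 -> R1=(8,10,0) value=18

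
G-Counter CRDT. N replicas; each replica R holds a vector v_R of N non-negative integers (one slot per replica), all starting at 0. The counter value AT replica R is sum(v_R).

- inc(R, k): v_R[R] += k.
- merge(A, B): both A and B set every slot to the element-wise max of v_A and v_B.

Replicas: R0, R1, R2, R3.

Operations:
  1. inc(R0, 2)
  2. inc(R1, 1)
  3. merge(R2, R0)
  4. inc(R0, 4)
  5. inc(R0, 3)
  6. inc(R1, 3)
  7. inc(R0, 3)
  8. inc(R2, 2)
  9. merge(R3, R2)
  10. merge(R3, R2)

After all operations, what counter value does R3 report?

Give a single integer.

Answer: 4

Derivation:
Op 1: inc R0 by 2 -> R0=(2,0,0,0) value=2
Op 2: inc R1 by 1 -> R1=(0,1,0,0) value=1
Op 3: merge R2<->R0 -> R2=(2,0,0,0) R0=(2,0,0,0)
Op 4: inc R0 by 4 -> R0=(6,0,0,0) value=6
Op 5: inc R0 by 3 -> R0=(9,0,0,0) value=9
Op 6: inc R1 by 3 -> R1=(0,4,0,0) value=4
Op 7: inc R0 by 3 -> R0=(12,0,0,0) value=12
Op 8: inc R2 by 2 -> R2=(2,0,2,0) value=4
Op 9: merge R3<->R2 -> R3=(2,0,2,0) R2=(2,0,2,0)
Op 10: merge R3<->R2 -> R3=(2,0,2,0) R2=(2,0,2,0)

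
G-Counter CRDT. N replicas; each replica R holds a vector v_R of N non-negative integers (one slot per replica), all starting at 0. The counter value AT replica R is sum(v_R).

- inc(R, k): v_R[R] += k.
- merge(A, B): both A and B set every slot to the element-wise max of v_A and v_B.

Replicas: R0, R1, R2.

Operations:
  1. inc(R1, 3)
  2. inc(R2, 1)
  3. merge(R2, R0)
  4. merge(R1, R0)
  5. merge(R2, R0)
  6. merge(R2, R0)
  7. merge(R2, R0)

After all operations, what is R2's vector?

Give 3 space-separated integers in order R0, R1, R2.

Op 1: inc R1 by 3 -> R1=(0,3,0) value=3
Op 2: inc R2 by 1 -> R2=(0,0,1) value=1
Op 3: merge R2<->R0 -> R2=(0,0,1) R0=(0,0,1)
Op 4: merge R1<->R0 -> R1=(0,3,1) R0=(0,3,1)
Op 5: merge R2<->R0 -> R2=(0,3,1) R0=(0,3,1)
Op 6: merge R2<->R0 -> R2=(0,3,1) R0=(0,3,1)
Op 7: merge R2<->R0 -> R2=(0,3,1) R0=(0,3,1)

Answer: 0 3 1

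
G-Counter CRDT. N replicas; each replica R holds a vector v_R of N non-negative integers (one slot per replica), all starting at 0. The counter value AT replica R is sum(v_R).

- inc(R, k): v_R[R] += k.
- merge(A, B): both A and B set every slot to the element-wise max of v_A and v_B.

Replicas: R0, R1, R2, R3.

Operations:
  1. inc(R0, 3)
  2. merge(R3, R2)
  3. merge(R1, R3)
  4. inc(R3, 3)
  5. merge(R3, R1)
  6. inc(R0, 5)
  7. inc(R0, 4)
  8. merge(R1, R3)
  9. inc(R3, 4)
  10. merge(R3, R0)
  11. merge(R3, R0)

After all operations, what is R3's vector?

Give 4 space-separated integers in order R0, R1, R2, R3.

Answer: 12 0 0 7

Derivation:
Op 1: inc R0 by 3 -> R0=(3,0,0,0) value=3
Op 2: merge R3<->R2 -> R3=(0,0,0,0) R2=(0,0,0,0)
Op 3: merge R1<->R3 -> R1=(0,0,0,0) R3=(0,0,0,0)
Op 4: inc R3 by 3 -> R3=(0,0,0,3) value=3
Op 5: merge R3<->R1 -> R3=(0,0,0,3) R1=(0,0,0,3)
Op 6: inc R0 by 5 -> R0=(8,0,0,0) value=8
Op 7: inc R0 by 4 -> R0=(12,0,0,0) value=12
Op 8: merge R1<->R3 -> R1=(0,0,0,3) R3=(0,0,0,3)
Op 9: inc R3 by 4 -> R3=(0,0,0,7) value=7
Op 10: merge R3<->R0 -> R3=(12,0,0,7) R0=(12,0,0,7)
Op 11: merge R3<->R0 -> R3=(12,0,0,7) R0=(12,0,0,7)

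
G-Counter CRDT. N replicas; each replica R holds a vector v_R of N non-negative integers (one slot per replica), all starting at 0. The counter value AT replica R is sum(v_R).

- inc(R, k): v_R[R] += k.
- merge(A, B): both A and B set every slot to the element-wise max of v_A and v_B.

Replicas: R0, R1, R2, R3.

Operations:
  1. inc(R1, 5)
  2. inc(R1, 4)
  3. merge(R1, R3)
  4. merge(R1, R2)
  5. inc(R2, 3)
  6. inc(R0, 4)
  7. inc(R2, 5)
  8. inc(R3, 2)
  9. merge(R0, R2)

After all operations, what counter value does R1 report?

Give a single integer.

Answer: 9

Derivation:
Op 1: inc R1 by 5 -> R1=(0,5,0,0) value=5
Op 2: inc R1 by 4 -> R1=(0,9,0,0) value=9
Op 3: merge R1<->R3 -> R1=(0,9,0,0) R3=(0,9,0,0)
Op 4: merge R1<->R2 -> R1=(0,9,0,0) R2=(0,9,0,0)
Op 5: inc R2 by 3 -> R2=(0,9,3,0) value=12
Op 6: inc R0 by 4 -> R0=(4,0,0,0) value=4
Op 7: inc R2 by 5 -> R2=(0,9,8,0) value=17
Op 8: inc R3 by 2 -> R3=(0,9,0,2) value=11
Op 9: merge R0<->R2 -> R0=(4,9,8,0) R2=(4,9,8,0)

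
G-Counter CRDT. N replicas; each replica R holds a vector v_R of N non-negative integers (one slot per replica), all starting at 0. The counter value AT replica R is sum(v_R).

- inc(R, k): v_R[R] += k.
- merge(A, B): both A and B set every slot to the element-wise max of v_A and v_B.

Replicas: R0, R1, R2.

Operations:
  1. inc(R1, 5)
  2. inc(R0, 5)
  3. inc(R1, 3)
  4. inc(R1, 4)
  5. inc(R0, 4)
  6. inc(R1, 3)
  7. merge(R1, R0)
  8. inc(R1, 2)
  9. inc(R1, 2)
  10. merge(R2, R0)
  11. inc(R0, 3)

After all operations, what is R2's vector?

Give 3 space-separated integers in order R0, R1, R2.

Op 1: inc R1 by 5 -> R1=(0,5,0) value=5
Op 2: inc R0 by 5 -> R0=(5,0,0) value=5
Op 3: inc R1 by 3 -> R1=(0,8,0) value=8
Op 4: inc R1 by 4 -> R1=(0,12,0) value=12
Op 5: inc R0 by 4 -> R0=(9,0,0) value=9
Op 6: inc R1 by 3 -> R1=(0,15,0) value=15
Op 7: merge R1<->R0 -> R1=(9,15,0) R0=(9,15,0)
Op 8: inc R1 by 2 -> R1=(9,17,0) value=26
Op 9: inc R1 by 2 -> R1=(9,19,0) value=28
Op 10: merge R2<->R0 -> R2=(9,15,0) R0=(9,15,0)
Op 11: inc R0 by 3 -> R0=(12,15,0) value=27

Answer: 9 15 0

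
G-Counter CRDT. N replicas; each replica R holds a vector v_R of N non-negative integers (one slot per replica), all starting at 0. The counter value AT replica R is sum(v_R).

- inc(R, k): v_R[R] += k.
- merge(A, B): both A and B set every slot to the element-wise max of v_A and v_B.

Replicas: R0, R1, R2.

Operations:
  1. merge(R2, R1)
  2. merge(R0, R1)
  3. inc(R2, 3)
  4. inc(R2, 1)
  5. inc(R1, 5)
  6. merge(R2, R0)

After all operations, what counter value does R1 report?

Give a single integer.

Answer: 5

Derivation:
Op 1: merge R2<->R1 -> R2=(0,0,0) R1=(0,0,0)
Op 2: merge R0<->R1 -> R0=(0,0,0) R1=(0,0,0)
Op 3: inc R2 by 3 -> R2=(0,0,3) value=3
Op 4: inc R2 by 1 -> R2=(0,0,4) value=4
Op 5: inc R1 by 5 -> R1=(0,5,0) value=5
Op 6: merge R2<->R0 -> R2=(0,0,4) R0=(0,0,4)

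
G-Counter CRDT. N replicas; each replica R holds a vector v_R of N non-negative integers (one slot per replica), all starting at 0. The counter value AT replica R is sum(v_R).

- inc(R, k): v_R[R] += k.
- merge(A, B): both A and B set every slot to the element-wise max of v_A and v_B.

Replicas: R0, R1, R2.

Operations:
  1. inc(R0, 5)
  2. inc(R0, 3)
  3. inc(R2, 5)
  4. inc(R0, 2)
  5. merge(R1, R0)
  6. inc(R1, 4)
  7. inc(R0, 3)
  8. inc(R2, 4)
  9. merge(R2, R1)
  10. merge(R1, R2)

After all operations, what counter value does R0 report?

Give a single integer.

Answer: 13

Derivation:
Op 1: inc R0 by 5 -> R0=(5,0,0) value=5
Op 2: inc R0 by 3 -> R0=(8,0,0) value=8
Op 3: inc R2 by 5 -> R2=(0,0,5) value=5
Op 4: inc R0 by 2 -> R0=(10,0,0) value=10
Op 5: merge R1<->R0 -> R1=(10,0,0) R0=(10,0,0)
Op 6: inc R1 by 4 -> R1=(10,4,0) value=14
Op 7: inc R0 by 3 -> R0=(13,0,0) value=13
Op 8: inc R2 by 4 -> R2=(0,0,9) value=9
Op 9: merge R2<->R1 -> R2=(10,4,9) R1=(10,4,9)
Op 10: merge R1<->R2 -> R1=(10,4,9) R2=(10,4,9)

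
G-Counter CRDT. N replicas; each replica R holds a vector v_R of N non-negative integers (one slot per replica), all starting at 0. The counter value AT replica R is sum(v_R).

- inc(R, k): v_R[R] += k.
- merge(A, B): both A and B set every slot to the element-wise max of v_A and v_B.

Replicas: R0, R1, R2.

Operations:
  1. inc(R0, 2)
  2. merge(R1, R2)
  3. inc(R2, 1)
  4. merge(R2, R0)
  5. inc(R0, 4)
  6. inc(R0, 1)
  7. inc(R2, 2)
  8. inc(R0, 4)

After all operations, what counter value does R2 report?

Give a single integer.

Op 1: inc R0 by 2 -> R0=(2,0,0) value=2
Op 2: merge R1<->R2 -> R1=(0,0,0) R2=(0,0,0)
Op 3: inc R2 by 1 -> R2=(0,0,1) value=1
Op 4: merge R2<->R0 -> R2=(2,0,1) R0=(2,0,1)
Op 5: inc R0 by 4 -> R0=(6,0,1) value=7
Op 6: inc R0 by 1 -> R0=(7,0,1) value=8
Op 7: inc R2 by 2 -> R2=(2,0,3) value=5
Op 8: inc R0 by 4 -> R0=(11,0,1) value=12

Answer: 5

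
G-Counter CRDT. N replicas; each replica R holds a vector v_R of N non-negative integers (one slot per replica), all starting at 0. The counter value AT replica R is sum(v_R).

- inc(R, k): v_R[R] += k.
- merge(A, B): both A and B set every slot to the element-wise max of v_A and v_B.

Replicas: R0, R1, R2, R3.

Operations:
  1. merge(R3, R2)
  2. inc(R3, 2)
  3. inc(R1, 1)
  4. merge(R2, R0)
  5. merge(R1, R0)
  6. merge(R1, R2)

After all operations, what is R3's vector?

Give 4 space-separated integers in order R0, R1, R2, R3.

Op 1: merge R3<->R2 -> R3=(0,0,0,0) R2=(0,0,0,0)
Op 2: inc R3 by 2 -> R3=(0,0,0,2) value=2
Op 3: inc R1 by 1 -> R1=(0,1,0,0) value=1
Op 4: merge R2<->R0 -> R2=(0,0,0,0) R0=(0,0,0,0)
Op 5: merge R1<->R0 -> R1=(0,1,0,0) R0=(0,1,0,0)
Op 6: merge R1<->R2 -> R1=(0,1,0,0) R2=(0,1,0,0)

Answer: 0 0 0 2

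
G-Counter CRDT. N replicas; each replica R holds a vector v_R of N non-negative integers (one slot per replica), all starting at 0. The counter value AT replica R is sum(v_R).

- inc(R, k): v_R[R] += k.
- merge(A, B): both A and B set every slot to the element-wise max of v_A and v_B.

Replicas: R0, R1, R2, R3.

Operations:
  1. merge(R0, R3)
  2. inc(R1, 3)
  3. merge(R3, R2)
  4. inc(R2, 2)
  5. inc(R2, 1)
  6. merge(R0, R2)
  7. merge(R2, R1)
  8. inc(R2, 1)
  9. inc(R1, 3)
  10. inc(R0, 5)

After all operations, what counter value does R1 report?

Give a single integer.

Answer: 9

Derivation:
Op 1: merge R0<->R3 -> R0=(0,0,0,0) R3=(0,0,0,0)
Op 2: inc R1 by 3 -> R1=(0,3,0,0) value=3
Op 3: merge R3<->R2 -> R3=(0,0,0,0) R2=(0,0,0,0)
Op 4: inc R2 by 2 -> R2=(0,0,2,0) value=2
Op 5: inc R2 by 1 -> R2=(0,0,3,0) value=3
Op 6: merge R0<->R2 -> R0=(0,0,3,0) R2=(0,0,3,0)
Op 7: merge R2<->R1 -> R2=(0,3,3,0) R1=(0,3,3,0)
Op 8: inc R2 by 1 -> R2=(0,3,4,0) value=7
Op 9: inc R1 by 3 -> R1=(0,6,3,0) value=9
Op 10: inc R0 by 5 -> R0=(5,0,3,0) value=8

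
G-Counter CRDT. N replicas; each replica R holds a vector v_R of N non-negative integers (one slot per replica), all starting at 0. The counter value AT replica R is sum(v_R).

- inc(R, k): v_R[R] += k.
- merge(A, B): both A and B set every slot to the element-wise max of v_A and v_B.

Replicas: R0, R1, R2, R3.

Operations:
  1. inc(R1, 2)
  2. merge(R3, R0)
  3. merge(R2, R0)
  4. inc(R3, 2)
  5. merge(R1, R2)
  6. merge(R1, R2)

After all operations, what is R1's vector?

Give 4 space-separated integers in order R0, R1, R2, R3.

Op 1: inc R1 by 2 -> R1=(0,2,0,0) value=2
Op 2: merge R3<->R0 -> R3=(0,0,0,0) R0=(0,0,0,0)
Op 3: merge R2<->R0 -> R2=(0,0,0,0) R0=(0,0,0,0)
Op 4: inc R3 by 2 -> R3=(0,0,0,2) value=2
Op 5: merge R1<->R2 -> R1=(0,2,0,0) R2=(0,2,0,0)
Op 6: merge R1<->R2 -> R1=(0,2,0,0) R2=(0,2,0,0)

Answer: 0 2 0 0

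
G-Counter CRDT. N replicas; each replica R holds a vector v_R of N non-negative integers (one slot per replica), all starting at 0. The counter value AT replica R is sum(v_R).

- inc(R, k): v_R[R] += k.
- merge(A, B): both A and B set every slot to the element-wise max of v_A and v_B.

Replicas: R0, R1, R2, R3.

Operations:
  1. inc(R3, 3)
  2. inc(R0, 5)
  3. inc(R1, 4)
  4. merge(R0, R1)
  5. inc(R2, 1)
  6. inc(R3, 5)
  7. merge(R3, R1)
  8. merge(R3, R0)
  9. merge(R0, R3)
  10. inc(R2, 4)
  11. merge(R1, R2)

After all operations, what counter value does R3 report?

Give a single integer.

Answer: 17

Derivation:
Op 1: inc R3 by 3 -> R3=(0,0,0,3) value=3
Op 2: inc R0 by 5 -> R0=(5,0,0,0) value=5
Op 3: inc R1 by 4 -> R1=(0,4,0,0) value=4
Op 4: merge R0<->R1 -> R0=(5,4,0,0) R1=(5,4,0,0)
Op 5: inc R2 by 1 -> R2=(0,0,1,0) value=1
Op 6: inc R3 by 5 -> R3=(0,0,0,8) value=8
Op 7: merge R3<->R1 -> R3=(5,4,0,8) R1=(5,4,0,8)
Op 8: merge R3<->R0 -> R3=(5,4,0,8) R0=(5,4,0,8)
Op 9: merge R0<->R3 -> R0=(5,4,0,8) R3=(5,4,0,8)
Op 10: inc R2 by 4 -> R2=(0,0,5,0) value=5
Op 11: merge R1<->R2 -> R1=(5,4,5,8) R2=(5,4,5,8)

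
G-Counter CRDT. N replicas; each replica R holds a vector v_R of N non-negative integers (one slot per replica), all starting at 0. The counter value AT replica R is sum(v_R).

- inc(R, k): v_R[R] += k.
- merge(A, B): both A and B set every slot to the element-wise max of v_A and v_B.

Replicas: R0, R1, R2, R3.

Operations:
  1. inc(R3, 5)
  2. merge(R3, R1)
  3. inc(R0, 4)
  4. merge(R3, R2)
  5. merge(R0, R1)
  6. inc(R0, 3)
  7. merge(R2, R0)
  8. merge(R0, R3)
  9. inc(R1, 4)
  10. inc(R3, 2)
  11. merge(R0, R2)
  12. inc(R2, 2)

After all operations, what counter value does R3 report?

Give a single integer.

Op 1: inc R3 by 5 -> R3=(0,0,0,5) value=5
Op 2: merge R3<->R1 -> R3=(0,0,0,5) R1=(0,0,0,5)
Op 3: inc R0 by 4 -> R0=(4,0,0,0) value=4
Op 4: merge R3<->R2 -> R3=(0,0,0,5) R2=(0,0,0,5)
Op 5: merge R0<->R1 -> R0=(4,0,0,5) R1=(4,0,0,5)
Op 6: inc R0 by 3 -> R0=(7,0,0,5) value=12
Op 7: merge R2<->R0 -> R2=(7,0,0,5) R0=(7,0,0,5)
Op 8: merge R0<->R3 -> R0=(7,0,0,5) R3=(7,0,0,5)
Op 9: inc R1 by 4 -> R1=(4,4,0,5) value=13
Op 10: inc R3 by 2 -> R3=(7,0,0,7) value=14
Op 11: merge R0<->R2 -> R0=(7,0,0,5) R2=(7,0,0,5)
Op 12: inc R2 by 2 -> R2=(7,0,2,5) value=14

Answer: 14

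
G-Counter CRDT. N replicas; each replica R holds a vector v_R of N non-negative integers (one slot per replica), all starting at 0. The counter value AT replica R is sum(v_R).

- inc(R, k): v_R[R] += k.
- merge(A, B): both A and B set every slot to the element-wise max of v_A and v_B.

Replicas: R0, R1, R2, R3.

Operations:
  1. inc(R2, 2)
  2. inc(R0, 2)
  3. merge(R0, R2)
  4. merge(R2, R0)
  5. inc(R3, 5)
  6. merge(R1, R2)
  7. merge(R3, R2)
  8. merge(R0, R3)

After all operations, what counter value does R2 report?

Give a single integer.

Op 1: inc R2 by 2 -> R2=(0,0,2,0) value=2
Op 2: inc R0 by 2 -> R0=(2,0,0,0) value=2
Op 3: merge R0<->R2 -> R0=(2,0,2,0) R2=(2,0,2,0)
Op 4: merge R2<->R0 -> R2=(2,0,2,0) R0=(2,0,2,0)
Op 5: inc R3 by 5 -> R3=(0,0,0,5) value=5
Op 6: merge R1<->R2 -> R1=(2,0,2,0) R2=(2,0,2,0)
Op 7: merge R3<->R2 -> R3=(2,0,2,5) R2=(2,0,2,5)
Op 8: merge R0<->R3 -> R0=(2,0,2,5) R3=(2,0,2,5)

Answer: 9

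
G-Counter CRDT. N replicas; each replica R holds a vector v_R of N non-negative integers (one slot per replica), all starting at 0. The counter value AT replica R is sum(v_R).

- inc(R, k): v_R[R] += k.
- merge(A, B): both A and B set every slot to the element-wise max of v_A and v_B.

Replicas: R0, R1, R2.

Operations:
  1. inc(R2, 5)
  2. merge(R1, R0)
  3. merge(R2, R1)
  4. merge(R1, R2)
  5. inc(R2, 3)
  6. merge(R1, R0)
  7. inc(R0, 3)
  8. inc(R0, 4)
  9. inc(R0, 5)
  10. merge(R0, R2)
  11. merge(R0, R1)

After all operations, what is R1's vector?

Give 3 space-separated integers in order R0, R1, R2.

Op 1: inc R2 by 5 -> R2=(0,0,5) value=5
Op 2: merge R1<->R0 -> R1=(0,0,0) R0=(0,0,0)
Op 3: merge R2<->R1 -> R2=(0,0,5) R1=(0,0,5)
Op 4: merge R1<->R2 -> R1=(0,0,5) R2=(0,0,5)
Op 5: inc R2 by 3 -> R2=(0,0,8) value=8
Op 6: merge R1<->R0 -> R1=(0,0,5) R0=(0,0,5)
Op 7: inc R0 by 3 -> R0=(3,0,5) value=8
Op 8: inc R0 by 4 -> R0=(7,0,5) value=12
Op 9: inc R0 by 5 -> R0=(12,0,5) value=17
Op 10: merge R0<->R2 -> R0=(12,0,8) R2=(12,0,8)
Op 11: merge R0<->R1 -> R0=(12,0,8) R1=(12,0,8)

Answer: 12 0 8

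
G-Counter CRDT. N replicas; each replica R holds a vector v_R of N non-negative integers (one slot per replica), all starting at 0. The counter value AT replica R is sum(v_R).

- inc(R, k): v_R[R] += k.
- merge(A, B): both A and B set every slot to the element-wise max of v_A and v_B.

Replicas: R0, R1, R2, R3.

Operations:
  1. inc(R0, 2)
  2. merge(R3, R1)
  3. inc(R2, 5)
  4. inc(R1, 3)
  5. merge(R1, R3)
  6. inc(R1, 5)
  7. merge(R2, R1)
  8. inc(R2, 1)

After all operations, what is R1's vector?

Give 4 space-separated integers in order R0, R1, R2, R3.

Op 1: inc R0 by 2 -> R0=(2,0,0,0) value=2
Op 2: merge R3<->R1 -> R3=(0,0,0,0) R1=(0,0,0,0)
Op 3: inc R2 by 5 -> R2=(0,0,5,0) value=5
Op 4: inc R1 by 3 -> R1=(0,3,0,0) value=3
Op 5: merge R1<->R3 -> R1=(0,3,0,0) R3=(0,3,0,0)
Op 6: inc R1 by 5 -> R1=(0,8,0,0) value=8
Op 7: merge R2<->R1 -> R2=(0,8,5,0) R1=(0,8,5,0)
Op 8: inc R2 by 1 -> R2=(0,8,6,0) value=14

Answer: 0 8 5 0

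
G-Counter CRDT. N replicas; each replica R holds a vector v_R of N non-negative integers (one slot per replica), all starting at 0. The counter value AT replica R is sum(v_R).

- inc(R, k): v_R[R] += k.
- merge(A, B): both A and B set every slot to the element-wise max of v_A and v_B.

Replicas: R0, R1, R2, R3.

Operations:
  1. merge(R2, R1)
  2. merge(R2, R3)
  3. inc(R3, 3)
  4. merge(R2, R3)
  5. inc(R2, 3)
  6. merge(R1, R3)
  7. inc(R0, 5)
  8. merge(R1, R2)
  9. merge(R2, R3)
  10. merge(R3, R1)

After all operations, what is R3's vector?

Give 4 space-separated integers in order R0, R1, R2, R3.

Op 1: merge R2<->R1 -> R2=(0,0,0,0) R1=(0,0,0,0)
Op 2: merge R2<->R3 -> R2=(0,0,0,0) R3=(0,0,0,0)
Op 3: inc R3 by 3 -> R3=(0,0,0,3) value=3
Op 4: merge R2<->R3 -> R2=(0,0,0,3) R3=(0,0,0,3)
Op 5: inc R2 by 3 -> R2=(0,0,3,3) value=6
Op 6: merge R1<->R3 -> R1=(0,0,0,3) R3=(0,0,0,3)
Op 7: inc R0 by 5 -> R0=(5,0,0,0) value=5
Op 8: merge R1<->R2 -> R1=(0,0,3,3) R2=(0,0,3,3)
Op 9: merge R2<->R3 -> R2=(0,0,3,3) R3=(0,0,3,3)
Op 10: merge R3<->R1 -> R3=(0,0,3,3) R1=(0,0,3,3)

Answer: 0 0 3 3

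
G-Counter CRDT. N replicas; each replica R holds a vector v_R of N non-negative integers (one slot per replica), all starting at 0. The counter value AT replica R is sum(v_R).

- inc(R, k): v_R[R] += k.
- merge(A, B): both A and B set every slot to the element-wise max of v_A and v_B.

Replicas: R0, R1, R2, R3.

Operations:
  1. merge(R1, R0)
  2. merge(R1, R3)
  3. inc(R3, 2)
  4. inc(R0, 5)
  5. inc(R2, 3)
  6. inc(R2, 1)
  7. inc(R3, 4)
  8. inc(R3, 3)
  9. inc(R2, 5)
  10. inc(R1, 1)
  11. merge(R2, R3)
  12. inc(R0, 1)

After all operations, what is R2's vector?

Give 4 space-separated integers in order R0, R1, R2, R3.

Answer: 0 0 9 9

Derivation:
Op 1: merge R1<->R0 -> R1=(0,0,0,0) R0=(0,0,0,0)
Op 2: merge R1<->R3 -> R1=(0,0,0,0) R3=(0,0,0,0)
Op 3: inc R3 by 2 -> R3=(0,0,0,2) value=2
Op 4: inc R0 by 5 -> R0=(5,0,0,0) value=5
Op 5: inc R2 by 3 -> R2=(0,0,3,0) value=3
Op 6: inc R2 by 1 -> R2=(0,0,4,0) value=4
Op 7: inc R3 by 4 -> R3=(0,0,0,6) value=6
Op 8: inc R3 by 3 -> R3=(0,0,0,9) value=9
Op 9: inc R2 by 5 -> R2=(0,0,9,0) value=9
Op 10: inc R1 by 1 -> R1=(0,1,0,0) value=1
Op 11: merge R2<->R3 -> R2=(0,0,9,9) R3=(0,0,9,9)
Op 12: inc R0 by 1 -> R0=(6,0,0,0) value=6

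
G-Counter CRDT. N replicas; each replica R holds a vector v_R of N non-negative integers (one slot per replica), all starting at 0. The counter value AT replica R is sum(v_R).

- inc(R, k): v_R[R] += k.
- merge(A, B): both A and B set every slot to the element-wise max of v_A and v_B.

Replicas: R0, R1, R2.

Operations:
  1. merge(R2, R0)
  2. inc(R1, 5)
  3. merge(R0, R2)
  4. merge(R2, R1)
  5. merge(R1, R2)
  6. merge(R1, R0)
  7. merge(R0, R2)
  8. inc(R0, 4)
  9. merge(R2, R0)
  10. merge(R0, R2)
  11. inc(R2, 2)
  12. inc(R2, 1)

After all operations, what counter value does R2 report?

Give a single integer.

Op 1: merge R2<->R0 -> R2=(0,0,0) R0=(0,0,0)
Op 2: inc R1 by 5 -> R1=(0,5,0) value=5
Op 3: merge R0<->R2 -> R0=(0,0,0) R2=(0,0,0)
Op 4: merge R2<->R1 -> R2=(0,5,0) R1=(0,5,0)
Op 5: merge R1<->R2 -> R1=(0,5,0) R2=(0,5,0)
Op 6: merge R1<->R0 -> R1=(0,5,0) R0=(0,5,0)
Op 7: merge R0<->R2 -> R0=(0,5,0) R2=(0,5,0)
Op 8: inc R0 by 4 -> R0=(4,5,0) value=9
Op 9: merge R2<->R0 -> R2=(4,5,0) R0=(4,5,0)
Op 10: merge R0<->R2 -> R0=(4,5,0) R2=(4,5,0)
Op 11: inc R2 by 2 -> R2=(4,5,2) value=11
Op 12: inc R2 by 1 -> R2=(4,5,3) value=12

Answer: 12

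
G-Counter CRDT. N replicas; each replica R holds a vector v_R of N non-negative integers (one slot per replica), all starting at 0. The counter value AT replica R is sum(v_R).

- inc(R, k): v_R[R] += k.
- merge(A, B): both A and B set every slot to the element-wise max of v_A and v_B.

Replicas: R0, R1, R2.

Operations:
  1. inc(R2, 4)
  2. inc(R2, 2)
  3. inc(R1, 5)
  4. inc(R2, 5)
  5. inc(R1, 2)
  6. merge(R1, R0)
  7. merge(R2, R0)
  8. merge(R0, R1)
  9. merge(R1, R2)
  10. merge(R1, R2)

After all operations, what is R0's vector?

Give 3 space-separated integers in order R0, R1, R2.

Op 1: inc R2 by 4 -> R2=(0,0,4) value=4
Op 2: inc R2 by 2 -> R2=(0,0,6) value=6
Op 3: inc R1 by 5 -> R1=(0,5,0) value=5
Op 4: inc R2 by 5 -> R2=(0,0,11) value=11
Op 5: inc R1 by 2 -> R1=(0,7,0) value=7
Op 6: merge R1<->R0 -> R1=(0,7,0) R0=(0,7,0)
Op 7: merge R2<->R0 -> R2=(0,7,11) R0=(0,7,11)
Op 8: merge R0<->R1 -> R0=(0,7,11) R1=(0,7,11)
Op 9: merge R1<->R2 -> R1=(0,7,11) R2=(0,7,11)
Op 10: merge R1<->R2 -> R1=(0,7,11) R2=(0,7,11)

Answer: 0 7 11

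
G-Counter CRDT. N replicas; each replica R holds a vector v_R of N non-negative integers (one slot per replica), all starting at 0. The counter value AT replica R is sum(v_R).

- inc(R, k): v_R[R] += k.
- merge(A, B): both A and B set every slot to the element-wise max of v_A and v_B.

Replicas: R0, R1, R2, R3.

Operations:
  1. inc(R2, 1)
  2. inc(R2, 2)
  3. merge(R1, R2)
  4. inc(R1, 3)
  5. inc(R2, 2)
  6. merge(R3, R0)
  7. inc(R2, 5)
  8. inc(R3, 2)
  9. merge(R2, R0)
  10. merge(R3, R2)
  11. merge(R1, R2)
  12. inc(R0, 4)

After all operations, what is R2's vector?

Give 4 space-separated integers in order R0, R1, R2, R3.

Answer: 0 3 10 2

Derivation:
Op 1: inc R2 by 1 -> R2=(0,0,1,0) value=1
Op 2: inc R2 by 2 -> R2=(0,0,3,0) value=3
Op 3: merge R1<->R2 -> R1=(0,0,3,0) R2=(0,0,3,0)
Op 4: inc R1 by 3 -> R1=(0,3,3,0) value=6
Op 5: inc R2 by 2 -> R2=(0,0,5,0) value=5
Op 6: merge R3<->R0 -> R3=(0,0,0,0) R0=(0,0,0,0)
Op 7: inc R2 by 5 -> R2=(0,0,10,0) value=10
Op 8: inc R3 by 2 -> R3=(0,0,0,2) value=2
Op 9: merge R2<->R0 -> R2=(0,0,10,0) R0=(0,0,10,0)
Op 10: merge R3<->R2 -> R3=(0,0,10,2) R2=(0,0,10,2)
Op 11: merge R1<->R2 -> R1=(0,3,10,2) R2=(0,3,10,2)
Op 12: inc R0 by 4 -> R0=(4,0,10,0) value=14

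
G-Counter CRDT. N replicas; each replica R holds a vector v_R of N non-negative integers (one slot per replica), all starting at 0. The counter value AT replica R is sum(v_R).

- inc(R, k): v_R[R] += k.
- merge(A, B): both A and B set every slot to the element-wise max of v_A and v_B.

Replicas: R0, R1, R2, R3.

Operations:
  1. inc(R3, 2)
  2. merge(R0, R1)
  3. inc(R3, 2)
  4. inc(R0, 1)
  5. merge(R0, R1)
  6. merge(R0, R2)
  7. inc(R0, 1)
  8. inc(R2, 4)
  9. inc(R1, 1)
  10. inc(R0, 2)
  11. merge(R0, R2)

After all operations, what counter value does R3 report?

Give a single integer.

Answer: 4

Derivation:
Op 1: inc R3 by 2 -> R3=(0,0,0,2) value=2
Op 2: merge R0<->R1 -> R0=(0,0,0,0) R1=(0,0,0,0)
Op 3: inc R3 by 2 -> R3=(0,0,0,4) value=4
Op 4: inc R0 by 1 -> R0=(1,0,0,0) value=1
Op 5: merge R0<->R1 -> R0=(1,0,0,0) R1=(1,0,0,0)
Op 6: merge R0<->R2 -> R0=(1,0,0,0) R2=(1,0,0,0)
Op 7: inc R0 by 1 -> R0=(2,0,0,0) value=2
Op 8: inc R2 by 4 -> R2=(1,0,4,0) value=5
Op 9: inc R1 by 1 -> R1=(1,1,0,0) value=2
Op 10: inc R0 by 2 -> R0=(4,0,0,0) value=4
Op 11: merge R0<->R2 -> R0=(4,0,4,0) R2=(4,0,4,0)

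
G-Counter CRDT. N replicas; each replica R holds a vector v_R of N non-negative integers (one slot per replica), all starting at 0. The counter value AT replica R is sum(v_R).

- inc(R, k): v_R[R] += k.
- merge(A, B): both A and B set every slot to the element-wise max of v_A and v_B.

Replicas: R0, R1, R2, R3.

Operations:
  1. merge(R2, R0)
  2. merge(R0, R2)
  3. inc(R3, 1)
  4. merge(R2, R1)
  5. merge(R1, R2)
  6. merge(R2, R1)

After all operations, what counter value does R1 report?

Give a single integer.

Answer: 0

Derivation:
Op 1: merge R2<->R0 -> R2=(0,0,0,0) R0=(0,0,0,0)
Op 2: merge R0<->R2 -> R0=(0,0,0,0) R2=(0,0,0,0)
Op 3: inc R3 by 1 -> R3=(0,0,0,1) value=1
Op 4: merge R2<->R1 -> R2=(0,0,0,0) R1=(0,0,0,0)
Op 5: merge R1<->R2 -> R1=(0,0,0,0) R2=(0,0,0,0)
Op 6: merge R2<->R1 -> R2=(0,0,0,0) R1=(0,0,0,0)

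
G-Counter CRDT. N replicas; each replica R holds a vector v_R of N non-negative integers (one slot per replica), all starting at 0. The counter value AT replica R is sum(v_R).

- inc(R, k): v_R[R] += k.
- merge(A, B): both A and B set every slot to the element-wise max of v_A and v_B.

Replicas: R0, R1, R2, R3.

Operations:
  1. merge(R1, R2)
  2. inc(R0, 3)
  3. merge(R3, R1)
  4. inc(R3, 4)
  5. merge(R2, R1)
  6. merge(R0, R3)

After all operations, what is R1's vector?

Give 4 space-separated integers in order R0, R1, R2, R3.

Op 1: merge R1<->R2 -> R1=(0,0,0,0) R2=(0,0,0,0)
Op 2: inc R0 by 3 -> R0=(3,0,0,0) value=3
Op 3: merge R3<->R1 -> R3=(0,0,0,0) R1=(0,0,0,0)
Op 4: inc R3 by 4 -> R3=(0,0,0,4) value=4
Op 5: merge R2<->R1 -> R2=(0,0,0,0) R1=(0,0,0,0)
Op 6: merge R0<->R3 -> R0=(3,0,0,4) R3=(3,0,0,4)

Answer: 0 0 0 0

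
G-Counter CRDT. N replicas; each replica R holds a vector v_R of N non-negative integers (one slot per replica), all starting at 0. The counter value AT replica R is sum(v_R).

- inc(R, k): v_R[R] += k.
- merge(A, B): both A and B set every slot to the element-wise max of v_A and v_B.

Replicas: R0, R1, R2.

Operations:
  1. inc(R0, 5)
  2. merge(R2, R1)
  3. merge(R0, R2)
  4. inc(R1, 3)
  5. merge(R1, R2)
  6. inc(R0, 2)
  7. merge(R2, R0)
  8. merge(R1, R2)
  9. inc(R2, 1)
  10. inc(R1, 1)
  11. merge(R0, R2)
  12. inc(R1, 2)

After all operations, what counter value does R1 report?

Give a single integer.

Answer: 13

Derivation:
Op 1: inc R0 by 5 -> R0=(5,0,0) value=5
Op 2: merge R2<->R1 -> R2=(0,0,0) R1=(0,0,0)
Op 3: merge R0<->R2 -> R0=(5,0,0) R2=(5,0,0)
Op 4: inc R1 by 3 -> R1=(0,3,0) value=3
Op 5: merge R1<->R2 -> R1=(5,3,0) R2=(5,3,0)
Op 6: inc R0 by 2 -> R0=(7,0,0) value=7
Op 7: merge R2<->R0 -> R2=(7,3,0) R0=(7,3,0)
Op 8: merge R1<->R2 -> R1=(7,3,0) R2=(7,3,0)
Op 9: inc R2 by 1 -> R2=(7,3,1) value=11
Op 10: inc R1 by 1 -> R1=(7,4,0) value=11
Op 11: merge R0<->R2 -> R0=(7,3,1) R2=(7,3,1)
Op 12: inc R1 by 2 -> R1=(7,6,0) value=13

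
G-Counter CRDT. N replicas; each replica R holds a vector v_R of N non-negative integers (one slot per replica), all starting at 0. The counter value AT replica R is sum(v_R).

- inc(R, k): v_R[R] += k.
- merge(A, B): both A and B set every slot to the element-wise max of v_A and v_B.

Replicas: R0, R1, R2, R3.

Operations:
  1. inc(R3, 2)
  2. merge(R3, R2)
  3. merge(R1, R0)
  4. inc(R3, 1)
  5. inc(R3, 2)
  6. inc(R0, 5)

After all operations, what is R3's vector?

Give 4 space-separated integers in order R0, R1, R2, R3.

Answer: 0 0 0 5

Derivation:
Op 1: inc R3 by 2 -> R3=(0,0,0,2) value=2
Op 2: merge R3<->R2 -> R3=(0,0,0,2) R2=(0,0,0,2)
Op 3: merge R1<->R0 -> R1=(0,0,0,0) R0=(0,0,0,0)
Op 4: inc R3 by 1 -> R3=(0,0,0,3) value=3
Op 5: inc R3 by 2 -> R3=(0,0,0,5) value=5
Op 6: inc R0 by 5 -> R0=(5,0,0,0) value=5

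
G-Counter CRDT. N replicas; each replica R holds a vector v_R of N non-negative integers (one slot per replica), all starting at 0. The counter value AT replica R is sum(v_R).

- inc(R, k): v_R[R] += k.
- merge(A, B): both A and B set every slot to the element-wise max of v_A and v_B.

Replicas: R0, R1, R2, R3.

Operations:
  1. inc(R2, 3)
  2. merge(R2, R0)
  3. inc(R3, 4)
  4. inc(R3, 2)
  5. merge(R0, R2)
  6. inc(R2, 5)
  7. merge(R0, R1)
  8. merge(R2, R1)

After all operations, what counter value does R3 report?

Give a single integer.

Answer: 6

Derivation:
Op 1: inc R2 by 3 -> R2=(0,0,3,0) value=3
Op 2: merge R2<->R0 -> R2=(0,0,3,0) R0=(0,0,3,0)
Op 3: inc R3 by 4 -> R3=(0,0,0,4) value=4
Op 4: inc R3 by 2 -> R3=(0,0,0,6) value=6
Op 5: merge R0<->R2 -> R0=(0,0,3,0) R2=(0,0,3,0)
Op 6: inc R2 by 5 -> R2=(0,0,8,0) value=8
Op 7: merge R0<->R1 -> R0=(0,0,3,0) R1=(0,0,3,0)
Op 8: merge R2<->R1 -> R2=(0,0,8,0) R1=(0,0,8,0)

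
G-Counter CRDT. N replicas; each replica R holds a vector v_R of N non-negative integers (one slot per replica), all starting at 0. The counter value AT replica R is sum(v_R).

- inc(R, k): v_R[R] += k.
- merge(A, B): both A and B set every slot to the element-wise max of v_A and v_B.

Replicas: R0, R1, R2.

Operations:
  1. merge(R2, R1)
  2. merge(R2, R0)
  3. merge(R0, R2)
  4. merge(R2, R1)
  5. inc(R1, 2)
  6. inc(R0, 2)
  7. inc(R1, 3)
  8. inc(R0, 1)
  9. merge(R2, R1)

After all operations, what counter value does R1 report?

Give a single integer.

Answer: 5

Derivation:
Op 1: merge R2<->R1 -> R2=(0,0,0) R1=(0,0,0)
Op 2: merge R2<->R0 -> R2=(0,0,0) R0=(0,0,0)
Op 3: merge R0<->R2 -> R0=(0,0,0) R2=(0,0,0)
Op 4: merge R2<->R1 -> R2=(0,0,0) R1=(0,0,0)
Op 5: inc R1 by 2 -> R1=(0,2,0) value=2
Op 6: inc R0 by 2 -> R0=(2,0,0) value=2
Op 7: inc R1 by 3 -> R1=(0,5,0) value=5
Op 8: inc R0 by 1 -> R0=(3,0,0) value=3
Op 9: merge R2<->R1 -> R2=(0,5,0) R1=(0,5,0)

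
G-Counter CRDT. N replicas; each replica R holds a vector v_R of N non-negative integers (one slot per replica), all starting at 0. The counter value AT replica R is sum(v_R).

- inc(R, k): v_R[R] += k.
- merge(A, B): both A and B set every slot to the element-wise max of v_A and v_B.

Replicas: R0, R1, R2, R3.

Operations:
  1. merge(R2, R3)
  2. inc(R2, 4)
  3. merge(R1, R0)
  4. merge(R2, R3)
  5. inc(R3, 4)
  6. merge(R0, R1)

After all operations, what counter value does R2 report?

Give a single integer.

Op 1: merge R2<->R3 -> R2=(0,0,0,0) R3=(0,0,0,0)
Op 2: inc R2 by 4 -> R2=(0,0,4,0) value=4
Op 3: merge R1<->R0 -> R1=(0,0,0,0) R0=(0,0,0,0)
Op 4: merge R2<->R3 -> R2=(0,0,4,0) R3=(0,0,4,0)
Op 5: inc R3 by 4 -> R3=(0,0,4,4) value=8
Op 6: merge R0<->R1 -> R0=(0,0,0,0) R1=(0,0,0,0)

Answer: 4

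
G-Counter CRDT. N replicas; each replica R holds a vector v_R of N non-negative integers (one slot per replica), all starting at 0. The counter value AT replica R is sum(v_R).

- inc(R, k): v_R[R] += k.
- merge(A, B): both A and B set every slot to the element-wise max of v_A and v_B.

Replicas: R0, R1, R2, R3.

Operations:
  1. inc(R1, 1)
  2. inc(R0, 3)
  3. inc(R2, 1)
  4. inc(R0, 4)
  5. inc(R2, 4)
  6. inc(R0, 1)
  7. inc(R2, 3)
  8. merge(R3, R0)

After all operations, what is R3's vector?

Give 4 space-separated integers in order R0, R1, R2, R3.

Answer: 8 0 0 0

Derivation:
Op 1: inc R1 by 1 -> R1=(0,1,0,0) value=1
Op 2: inc R0 by 3 -> R0=(3,0,0,0) value=3
Op 3: inc R2 by 1 -> R2=(0,0,1,0) value=1
Op 4: inc R0 by 4 -> R0=(7,0,0,0) value=7
Op 5: inc R2 by 4 -> R2=(0,0,5,0) value=5
Op 6: inc R0 by 1 -> R0=(8,0,0,0) value=8
Op 7: inc R2 by 3 -> R2=(0,0,8,0) value=8
Op 8: merge R3<->R0 -> R3=(8,0,0,0) R0=(8,0,0,0)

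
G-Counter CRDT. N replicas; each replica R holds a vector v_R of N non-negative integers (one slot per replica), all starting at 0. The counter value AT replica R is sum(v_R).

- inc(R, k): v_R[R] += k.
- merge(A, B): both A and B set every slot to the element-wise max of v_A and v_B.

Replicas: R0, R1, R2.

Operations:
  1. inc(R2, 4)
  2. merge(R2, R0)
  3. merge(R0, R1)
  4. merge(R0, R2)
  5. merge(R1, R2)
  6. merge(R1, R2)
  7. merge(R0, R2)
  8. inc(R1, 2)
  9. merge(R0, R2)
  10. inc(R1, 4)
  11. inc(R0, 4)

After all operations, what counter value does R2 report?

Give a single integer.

Answer: 4

Derivation:
Op 1: inc R2 by 4 -> R2=(0,0,4) value=4
Op 2: merge R2<->R0 -> R2=(0,0,4) R0=(0,0,4)
Op 3: merge R0<->R1 -> R0=(0,0,4) R1=(0,0,4)
Op 4: merge R0<->R2 -> R0=(0,0,4) R2=(0,0,4)
Op 5: merge R1<->R2 -> R1=(0,0,4) R2=(0,0,4)
Op 6: merge R1<->R2 -> R1=(0,0,4) R2=(0,0,4)
Op 7: merge R0<->R2 -> R0=(0,0,4) R2=(0,0,4)
Op 8: inc R1 by 2 -> R1=(0,2,4) value=6
Op 9: merge R0<->R2 -> R0=(0,0,4) R2=(0,0,4)
Op 10: inc R1 by 4 -> R1=(0,6,4) value=10
Op 11: inc R0 by 4 -> R0=(4,0,4) value=8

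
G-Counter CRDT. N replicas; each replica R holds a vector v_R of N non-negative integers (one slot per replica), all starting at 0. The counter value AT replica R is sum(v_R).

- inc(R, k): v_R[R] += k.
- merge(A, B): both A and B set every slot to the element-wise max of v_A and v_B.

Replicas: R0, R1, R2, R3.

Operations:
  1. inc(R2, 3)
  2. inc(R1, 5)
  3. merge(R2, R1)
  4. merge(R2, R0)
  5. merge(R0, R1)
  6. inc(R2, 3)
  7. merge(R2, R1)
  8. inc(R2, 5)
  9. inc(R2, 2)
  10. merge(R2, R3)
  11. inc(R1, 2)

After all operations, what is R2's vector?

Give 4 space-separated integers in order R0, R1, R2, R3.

Answer: 0 5 13 0

Derivation:
Op 1: inc R2 by 3 -> R2=(0,0,3,0) value=3
Op 2: inc R1 by 5 -> R1=(0,5,0,0) value=5
Op 3: merge R2<->R1 -> R2=(0,5,3,0) R1=(0,5,3,0)
Op 4: merge R2<->R0 -> R2=(0,5,3,0) R0=(0,5,3,0)
Op 5: merge R0<->R1 -> R0=(0,5,3,0) R1=(0,5,3,0)
Op 6: inc R2 by 3 -> R2=(0,5,6,0) value=11
Op 7: merge R2<->R1 -> R2=(0,5,6,0) R1=(0,5,6,0)
Op 8: inc R2 by 5 -> R2=(0,5,11,0) value=16
Op 9: inc R2 by 2 -> R2=(0,5,13,0) value=18
Op 10: merge R2<->R3 -> R2=(0,5,13,0) R3=(0,5,13,0)
Op 11: inc R1 by 2 -> R1=(0,7,6,0) value=13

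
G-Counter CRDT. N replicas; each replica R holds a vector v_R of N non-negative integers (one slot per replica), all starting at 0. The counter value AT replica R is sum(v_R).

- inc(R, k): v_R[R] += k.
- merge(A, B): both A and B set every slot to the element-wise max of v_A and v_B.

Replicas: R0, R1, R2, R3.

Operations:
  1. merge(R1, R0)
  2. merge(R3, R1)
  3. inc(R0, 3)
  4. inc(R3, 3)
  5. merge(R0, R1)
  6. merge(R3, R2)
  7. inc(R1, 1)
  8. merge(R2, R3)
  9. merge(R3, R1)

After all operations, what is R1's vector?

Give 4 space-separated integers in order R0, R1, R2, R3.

Op 1: merge R1<->R0 -> R1=(0,0,0,0) R0=(0,0,0,0)
Op 2: merge R3<->R1 -> R3=(0,0,0,0) R1=(0,0,0,0)
Op 3: inc R0 by 3 -> R0=(3,0,0,0) value=3
Op 4: inc R3 by 3 -> R3=(0,0,0,3) value=3
Op 5: merge R0<->R1 -> R0=(3,0,0,0) R1=(3,0,0,0)
Op 6: merge R3<->R2 -> R3=(0,0,0,3) R2=(0,0,0,3)
Op 7: inc R1 by 1 -> R1=(3,1,0,0) value=4
Op 8: merge R2<->R3 -> R2=(0,0,0,3) R3=(0,0,0,3)
Op 9: merge R3<->R1 -> R3=(3,1,0,3) R1=(3,1,0,3)

Answer: 3 1 0 3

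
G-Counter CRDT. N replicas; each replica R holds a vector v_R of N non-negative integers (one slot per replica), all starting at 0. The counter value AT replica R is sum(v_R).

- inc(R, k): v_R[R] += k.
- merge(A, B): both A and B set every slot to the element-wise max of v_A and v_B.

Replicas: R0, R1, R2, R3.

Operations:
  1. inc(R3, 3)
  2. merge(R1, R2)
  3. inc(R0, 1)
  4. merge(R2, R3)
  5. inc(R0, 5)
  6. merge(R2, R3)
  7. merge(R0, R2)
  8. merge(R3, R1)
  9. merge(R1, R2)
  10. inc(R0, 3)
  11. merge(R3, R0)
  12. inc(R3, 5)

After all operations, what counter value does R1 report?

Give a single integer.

Op 1: inc R3 by 3 -> R3=(0,0,0,3) value=3
Op 2: merge R1<->R2 -> R1=(0,0,0,0) R2=(0,0,0,0)
Op 3: inc R0 by 1 -> R0=(1,0,0,0) value=1
Op 4: merge R2<->R3 -> R2=(0,0,0,3) R3=(0,0,0,3)
Op 5: inc R0 by 5 -> R0=(6,0,0,0) value=6
Op 6: merge R2<->R3 -> R2=(0,0,0,3) R3=(0,0,0,3)
Op 7: merge R0<->R2 -> R0=(6,0,0,3) R2=(6,0,0,3)
Op 8: merge R3<->R1 -> R3=(0,0,0,3) R1=(0,0,0,3)
Op 9: merge R1<->R2 -> R1=(6,0,0,3) R2=(6,0,0,3)
Op 10: inc R0 by 3 -> R0=(9,0,0,3) value=12
Op 11: merge R3<->R0 -> R3=(9,0,0,3) R0=(9,0,0,3)
Op 12: inc R3 by 5 -> R3=(9,0,0,8) value=17

Answer: 9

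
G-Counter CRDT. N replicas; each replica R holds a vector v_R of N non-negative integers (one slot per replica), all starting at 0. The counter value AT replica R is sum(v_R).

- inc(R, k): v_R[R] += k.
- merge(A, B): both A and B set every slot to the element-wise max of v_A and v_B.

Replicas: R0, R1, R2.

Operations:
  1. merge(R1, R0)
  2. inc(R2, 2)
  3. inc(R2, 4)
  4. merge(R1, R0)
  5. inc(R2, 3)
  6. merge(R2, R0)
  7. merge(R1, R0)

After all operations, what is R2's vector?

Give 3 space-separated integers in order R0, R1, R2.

Answer: 0 0 9

Derivation:
Op 1: merge R1<->R0 -> R1=(0,0,0) R0=(0,0,0)
Op 2: inc R2 by 2 -> R2=(0,0,2) value=2
Op 3: inc R2 by 4 -> R2=(0,0,6) value=6
Op 4: merge R1<->R0 -> R1=(0,0,0) R0=(0,0,0)
Op 5: inc R2 by 3 -> R2=(0,0,9) value=9
Op 6: merge R2<->R0 -> R2=(0,0,9) R0=(0,0,9)
Op 7: merge R1<->R0 -> R1=(0,0,9) R0=(0,0,9)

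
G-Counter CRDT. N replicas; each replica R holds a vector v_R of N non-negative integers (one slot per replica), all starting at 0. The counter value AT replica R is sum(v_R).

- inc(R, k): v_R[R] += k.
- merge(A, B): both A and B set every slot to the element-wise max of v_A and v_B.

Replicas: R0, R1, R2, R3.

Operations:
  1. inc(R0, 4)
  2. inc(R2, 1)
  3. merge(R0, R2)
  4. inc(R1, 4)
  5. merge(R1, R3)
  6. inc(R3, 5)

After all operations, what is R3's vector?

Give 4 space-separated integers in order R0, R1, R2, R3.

Op 1: inc R0 by 4 -> R0=(4,0,0,0) value=4
Op 2: inc R2 by 1 -> R2=(0,0,1,0) value=1
Op 3: merge R0<->R2 -> R0=(4,0,1,0) R2=(4,0,1,0)
Op 4: inc R1 by 4 -> R1=(0,4,0,0) value=4
Op 5: merge R1<->R3 -> R1=(0,4,0,0) R3=(0,4,0,0)
Op 6: inc R3 by 5 -> R3=(0,4,0,5) value=9

Answer: 0 4 0 5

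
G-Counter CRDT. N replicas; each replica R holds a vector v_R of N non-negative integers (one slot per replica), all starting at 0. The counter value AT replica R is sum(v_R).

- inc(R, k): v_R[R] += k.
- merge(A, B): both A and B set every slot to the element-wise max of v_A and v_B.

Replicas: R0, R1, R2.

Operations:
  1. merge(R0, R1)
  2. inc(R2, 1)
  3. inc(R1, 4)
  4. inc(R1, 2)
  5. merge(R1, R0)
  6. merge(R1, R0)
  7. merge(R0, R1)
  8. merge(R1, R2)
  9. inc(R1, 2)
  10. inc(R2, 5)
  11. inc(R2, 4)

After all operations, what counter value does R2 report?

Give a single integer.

Answer: 16

Derivation:
Op 1: merge R0<->R1 -> R0=(0,0,0) R1=(0,0,0)
Op 2: inc R2 by 1 -> R2=(0,0,1) value=1
Op 3: inc R1 by 4 -> R1=(0,4,0) value=4
Op 4: inc R1 by 2 -> R1=(0,6,0) value=6
Op 5: merge R1<->R0 -> R1=(0,6,0) R0=(0,6,0)
Op 6: merge R1<->R0 -> R1=(0,6,0) R0=(0,6,0)
Op 7: merge R0<->R1 -> R0=(0,6,0) R1=(0,6,0)
Op 8: merge R1<->R2 -> R1=(0,6,1) R2=(0,6,1)
Op 9: inc R1 by 2 -> R1=(0,8,1) value=9
Op 10: inc R2 by 5 -> R2=(0,6,6) value=12
Op 11: inc R2 by 4 -> R2=(0,6,10) value=16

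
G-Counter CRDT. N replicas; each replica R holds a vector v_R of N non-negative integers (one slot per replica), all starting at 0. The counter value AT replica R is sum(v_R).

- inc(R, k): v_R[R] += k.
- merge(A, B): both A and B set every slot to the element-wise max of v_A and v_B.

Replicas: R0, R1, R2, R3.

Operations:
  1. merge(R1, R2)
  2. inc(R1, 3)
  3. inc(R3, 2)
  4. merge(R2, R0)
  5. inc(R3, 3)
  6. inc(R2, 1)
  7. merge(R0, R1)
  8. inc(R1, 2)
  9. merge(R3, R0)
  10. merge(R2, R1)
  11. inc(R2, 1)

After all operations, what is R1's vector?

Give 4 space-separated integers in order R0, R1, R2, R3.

Op 1: merge R1<->R2 -> R1=(0,0,0,0) R2=(0,0,0,0)
Op 2: inc R1 by 3 -> R1=(0,3,0,0) value=3
Op 3: inc R3 by 2 -> R3=(0,0,0,2) value=2
Op 4: merge R2<->R0 -> R2=(0,0,0,0) R0=(0,0,0,0)
Op 5: inc R3 by 3 -> R3=(0,0,0,5) value=5
Op 6: inc R2 by 1 -> R2=(0,0,1,0) value=1
Op 7: merge R0<->R1 -> R0=(0,3,0,0) R1=(0,3,0,0)
Op 8: inc R1 by 2 -> R1=(0,5,0,0) value=5
Op 9: merge R3<->R0 -> R3=(0,3,0,5) R0=(0,3,0,5)
Op 10: merge R2<->R1 -> R2=(0,5,1,0) R1=(0,5,1,0)
Op 11: inc R2 by 1 -> R2=(0,5,2,0) value=7

Answer: 0 5 1 0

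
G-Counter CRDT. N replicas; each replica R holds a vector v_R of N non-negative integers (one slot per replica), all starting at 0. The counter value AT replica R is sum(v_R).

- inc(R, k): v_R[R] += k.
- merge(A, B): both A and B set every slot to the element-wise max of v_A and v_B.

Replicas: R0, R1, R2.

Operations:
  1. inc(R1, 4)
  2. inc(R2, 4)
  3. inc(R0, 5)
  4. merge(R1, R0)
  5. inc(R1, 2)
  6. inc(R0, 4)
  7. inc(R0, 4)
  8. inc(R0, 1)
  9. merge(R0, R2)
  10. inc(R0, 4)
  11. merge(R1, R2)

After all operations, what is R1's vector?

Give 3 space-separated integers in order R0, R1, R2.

Op 1: inc R1 by 4 -> R1=(0,4,0) value=4
Op 2: inc R2 by 4 -> R2=(0,0,4) value=4
Op 3: inc R0 by 5 -> R0=(5,0,0) value=5
Op 4: merge R1<->R0 -> R1=(5,4,0) R0=(5,4,0)
Op 5: inc R1 by 2 -> R1=(5,6,0) value=11
Op 6: inc R0 by 4 -> R0=(9,4,0) value=13
Op 7: inc R0 by 4 -> R0=(13,4,0) value=17
Op 8: inc R0 by 1 -> R0=(14,4,0) value=18
Op 9: merge R0<->R2 -> R0=(14,4,4) R2=(14,4,4)
Op 10: inc R0 by 4 -> R0=(18,4,4) value=26
Op 11: merge R1<->R2 -> R1=(14,6,4) R2=(14,6,4)

Answer: 14 6 4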